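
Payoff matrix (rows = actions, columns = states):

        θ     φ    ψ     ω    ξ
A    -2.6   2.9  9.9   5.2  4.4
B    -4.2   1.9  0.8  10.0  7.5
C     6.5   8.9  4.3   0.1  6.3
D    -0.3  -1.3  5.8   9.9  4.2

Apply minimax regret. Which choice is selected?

A

Column bests: θ=6.5, φ=8.9, ψ=9.9, ω=10.0, ξ=7.5.
A regrets: 9.1, 6.0, 0.0, 4.8, 3.1 → max 9.1
B regrets: 10.7, 7.0, 9.1, 0.0, 0.0 → max 10.7
C regrets: 0.0, 0.0, 5.6, 9.9, 1.2 → max 9.9
D regrets: 6.8, 10.2, 4.1, 0.1, 3.3 → max 10.2
Smallest max regret = 9.1 → A.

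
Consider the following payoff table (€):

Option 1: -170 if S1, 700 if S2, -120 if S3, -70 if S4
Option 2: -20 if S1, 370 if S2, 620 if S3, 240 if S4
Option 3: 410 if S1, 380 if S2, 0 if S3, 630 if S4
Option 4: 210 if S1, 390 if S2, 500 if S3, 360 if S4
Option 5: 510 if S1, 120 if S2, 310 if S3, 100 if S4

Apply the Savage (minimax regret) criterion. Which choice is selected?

Column bests: S1=510, S2=700, S3=620, S4=630.
Option 1 regrets: 680, 0, 740, 700 → max 740
Option 2 regrets: 530, 330, 0, 390 → max 530
Option 3 regrets: 100, 320, 620, 0 → max 620
Option 4 regrets: 300, 310, 120, 270 → max 310
Option 5 regrets: 0, 580, 310, 530 → max 580
Smallest max regret = 310 → Option 4.

Option 4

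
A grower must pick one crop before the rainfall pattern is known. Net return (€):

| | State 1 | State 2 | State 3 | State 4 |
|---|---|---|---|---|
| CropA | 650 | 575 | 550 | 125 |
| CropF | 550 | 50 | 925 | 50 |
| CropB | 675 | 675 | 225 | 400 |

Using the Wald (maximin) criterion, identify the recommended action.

CropB

Row minima: CropA=125, CropF=50, CropB=225
Best worst-case = 225 → CropB.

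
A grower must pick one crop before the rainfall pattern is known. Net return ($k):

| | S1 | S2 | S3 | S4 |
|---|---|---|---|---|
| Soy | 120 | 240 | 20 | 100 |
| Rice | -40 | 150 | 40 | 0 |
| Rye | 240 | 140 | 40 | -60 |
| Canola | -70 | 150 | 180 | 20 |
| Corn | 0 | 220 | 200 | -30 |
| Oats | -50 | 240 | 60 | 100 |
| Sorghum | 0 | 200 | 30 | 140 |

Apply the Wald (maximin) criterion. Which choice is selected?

Soy

Row minima: Soy=20, Rice=-40, Rye=-60, Canola=-70, Corn=-30, Oats=-50, Sorghum=0
Best worst-case = 20 → Soy.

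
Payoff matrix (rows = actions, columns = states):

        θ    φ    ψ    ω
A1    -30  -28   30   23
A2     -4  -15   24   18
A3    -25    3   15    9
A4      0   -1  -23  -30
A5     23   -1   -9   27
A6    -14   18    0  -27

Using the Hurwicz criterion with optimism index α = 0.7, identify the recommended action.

A1: 0.7·30 + 0.3·(-30) = 12
A2: 0.7·24 + 0.3·(-15) = 12.3
A3: 0.7·15 + 0.3·(-25) = 3
A4: 0.7·0 + 0.3·(-30) = -9
A5: 0.7·27 + 0.3·(-9) = 16.2
A6: 0.7·18 + 0.3·(-27) = 4.5
Highest Hurwicz score = 16.2 → A5.

A5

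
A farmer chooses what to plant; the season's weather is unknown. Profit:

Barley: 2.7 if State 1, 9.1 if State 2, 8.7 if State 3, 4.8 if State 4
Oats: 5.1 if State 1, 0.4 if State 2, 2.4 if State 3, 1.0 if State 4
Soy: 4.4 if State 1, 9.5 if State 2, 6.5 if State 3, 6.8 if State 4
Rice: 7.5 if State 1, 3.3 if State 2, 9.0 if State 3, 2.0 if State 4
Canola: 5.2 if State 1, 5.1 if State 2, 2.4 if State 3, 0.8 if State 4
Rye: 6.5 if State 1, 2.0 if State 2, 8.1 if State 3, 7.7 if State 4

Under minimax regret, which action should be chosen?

Soy

Column bests: State 1=7.5, State 2=9.5, State 3=9.0, State 4=7.7.
Barley regrets: 4.8, 0.4, 0.3, 2.9 → max 4.8
Oats regrets: 2.4, 9.1, 6.6, 6.7 → max 9.1
Soy regrets: 3.1, 0.0, 2.5, 0.9 → max 3.1
Rice regrets: 0.0, 6.2, 0.0, 5.7 → max 6.2
Canola regrets: 2.3, 4.4, 6.6, 6.9 → max 6.9
Rye regrets: 1.0, 7.5, 0.9, 0.0 → max 7.5
Smallest max regret = 3.1 → Soy.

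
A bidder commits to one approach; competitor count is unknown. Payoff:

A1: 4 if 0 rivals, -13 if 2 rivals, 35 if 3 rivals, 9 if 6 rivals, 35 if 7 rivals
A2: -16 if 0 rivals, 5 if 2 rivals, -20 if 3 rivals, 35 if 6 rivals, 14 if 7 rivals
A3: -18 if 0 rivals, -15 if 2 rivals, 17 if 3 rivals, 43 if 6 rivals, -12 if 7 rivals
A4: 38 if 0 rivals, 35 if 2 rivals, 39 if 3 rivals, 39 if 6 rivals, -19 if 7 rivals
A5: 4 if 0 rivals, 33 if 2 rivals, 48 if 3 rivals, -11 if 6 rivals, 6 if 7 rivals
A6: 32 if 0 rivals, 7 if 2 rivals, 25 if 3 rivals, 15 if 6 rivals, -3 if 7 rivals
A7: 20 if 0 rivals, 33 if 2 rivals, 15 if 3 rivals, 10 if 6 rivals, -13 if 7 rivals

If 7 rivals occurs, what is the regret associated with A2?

21

Best payoff under 7 rivals is 35.
Regret = 35 − 14 = 21.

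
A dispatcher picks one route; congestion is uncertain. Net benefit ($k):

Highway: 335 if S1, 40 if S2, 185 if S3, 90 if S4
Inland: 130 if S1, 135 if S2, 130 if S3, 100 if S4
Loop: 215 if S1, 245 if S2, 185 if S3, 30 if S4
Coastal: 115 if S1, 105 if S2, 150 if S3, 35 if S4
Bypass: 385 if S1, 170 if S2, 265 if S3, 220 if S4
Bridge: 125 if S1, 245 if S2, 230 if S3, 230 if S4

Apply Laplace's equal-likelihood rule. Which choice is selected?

Row averages: Highway=162.5, Inland=123.75, Loop=168.75, Coastal=101.25, Bypass=260, Bridge=207.5
Highest average = 260 → Bypass.

Bypass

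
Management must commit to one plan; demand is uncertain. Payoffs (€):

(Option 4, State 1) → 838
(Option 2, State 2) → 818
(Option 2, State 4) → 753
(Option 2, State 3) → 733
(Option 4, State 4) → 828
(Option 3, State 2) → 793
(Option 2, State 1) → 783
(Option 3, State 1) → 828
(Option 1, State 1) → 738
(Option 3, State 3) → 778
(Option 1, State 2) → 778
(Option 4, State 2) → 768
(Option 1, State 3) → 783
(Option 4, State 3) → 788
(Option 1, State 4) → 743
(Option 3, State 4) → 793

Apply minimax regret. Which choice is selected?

Option 3

Column bests: State 1=838, State 2=818, State 3=788, State 4=828.
Option 1 regrets: 100, 40, 5, 85 → max 100
Option 2 regrets: 55, 0, 55, 75 → max 75
Option 3 regrets: 10, 25, 10, 35 → max 35
Option 4 regrets: 0, 50, 0, 0 → max 50
Smallest max regret = 35 → Option 3.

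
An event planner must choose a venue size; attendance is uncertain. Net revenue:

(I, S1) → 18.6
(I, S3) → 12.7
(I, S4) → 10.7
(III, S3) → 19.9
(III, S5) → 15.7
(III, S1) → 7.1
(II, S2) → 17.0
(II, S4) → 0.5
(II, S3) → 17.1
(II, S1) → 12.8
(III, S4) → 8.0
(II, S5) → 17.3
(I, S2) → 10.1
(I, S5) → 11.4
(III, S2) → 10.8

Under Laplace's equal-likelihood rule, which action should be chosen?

II

Row averages: I=12.7, II=12.94, III=12.3
Highest average = 12.94 → II.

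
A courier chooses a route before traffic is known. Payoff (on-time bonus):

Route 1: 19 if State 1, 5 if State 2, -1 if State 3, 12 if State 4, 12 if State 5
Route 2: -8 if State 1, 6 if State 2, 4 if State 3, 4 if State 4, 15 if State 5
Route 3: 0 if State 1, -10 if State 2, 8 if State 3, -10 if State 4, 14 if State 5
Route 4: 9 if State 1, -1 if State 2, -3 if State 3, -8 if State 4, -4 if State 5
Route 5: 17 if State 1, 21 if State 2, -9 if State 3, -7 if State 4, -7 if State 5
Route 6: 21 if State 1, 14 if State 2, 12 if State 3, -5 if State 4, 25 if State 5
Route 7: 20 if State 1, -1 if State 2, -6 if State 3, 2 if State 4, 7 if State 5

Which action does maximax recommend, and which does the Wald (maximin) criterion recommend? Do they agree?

Row maxima: Route 1=19, Route 2=15, Route 3=14, Route 4=9, Route 5=21, Route 6=25, Route 7=20
Best best-case = 25 → Route 6.
Row minima: Route 1=-1, Route 2=-8, Route 3=-10, Route 4=-8, Route 5=-9, Route 6=-5, Route 7=-6
Best worst-case = -1 → Route 1.

maximax → Route 6; maximin → Route 1 (disagree)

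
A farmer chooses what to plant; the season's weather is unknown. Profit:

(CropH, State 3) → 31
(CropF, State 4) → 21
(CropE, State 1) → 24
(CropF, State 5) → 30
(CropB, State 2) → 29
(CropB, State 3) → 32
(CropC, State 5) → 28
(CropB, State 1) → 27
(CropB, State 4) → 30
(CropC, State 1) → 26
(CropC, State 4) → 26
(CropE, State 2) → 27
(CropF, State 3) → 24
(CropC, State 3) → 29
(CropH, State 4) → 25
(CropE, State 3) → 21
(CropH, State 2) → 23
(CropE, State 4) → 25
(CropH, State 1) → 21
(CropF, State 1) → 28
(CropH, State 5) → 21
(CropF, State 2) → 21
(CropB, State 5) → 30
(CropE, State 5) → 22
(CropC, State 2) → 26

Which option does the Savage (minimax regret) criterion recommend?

CropB

Column bests: State 1=28, State 2=29, State 3=32, State 4=30, State 5=30.
CropH regrets: 7, 6, 1, 5, 9 → max 9
CropC regrets: 2, 3, 3, 4, 2 → max 4
CropB regrets: 1, 0, 0, 0, 0 → max 1
CropE regrets: 4, 2, 11, 5, 8 → max 11
CropF regrets: 0, 8, 8, 9, 0 → max 9
Smallest max regret = 1 → CropB.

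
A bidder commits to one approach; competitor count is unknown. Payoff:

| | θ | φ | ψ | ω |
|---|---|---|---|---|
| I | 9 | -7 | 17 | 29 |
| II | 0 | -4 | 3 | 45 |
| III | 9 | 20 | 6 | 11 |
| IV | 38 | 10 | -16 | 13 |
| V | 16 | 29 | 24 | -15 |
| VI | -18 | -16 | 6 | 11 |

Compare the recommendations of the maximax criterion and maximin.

Row maxima: I=29, II=45, III=20, IV=38, V=29, VI=11
Best best-case = 45 → II.
Row minima: I=-7, II=-4, III=6, IV=-16, V=-15, VI=-18
Best worst-case = 6 → III.

maximax → II; maximin → III (disagree)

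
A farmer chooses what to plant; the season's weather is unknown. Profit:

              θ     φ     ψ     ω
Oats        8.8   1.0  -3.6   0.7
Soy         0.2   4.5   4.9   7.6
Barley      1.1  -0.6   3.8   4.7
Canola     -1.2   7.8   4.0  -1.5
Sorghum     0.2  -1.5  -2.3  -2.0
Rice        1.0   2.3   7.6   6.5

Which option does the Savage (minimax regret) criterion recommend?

Column bests: θ=8.8, φ=7.8, ψ=7.6, ω=7.6.
Oats regrets: 0.0, 6.8, 11.2, 6.9 → max 11.2
Soy regrets: 8.6, 3.3, 2.7, 0.0 → max 8.6
Barley regrets: 7.7, 8.4, 3.8, 2.9 → max 8.4
Canola regrets: 10.0, 0.0, 3.6, 9.1 → max 10.0
Sorghum regrets: 8.6, 9.3, 9.9, 9.6 → max 9.9
Rice regrets: 7.8, 5.5, 0.0, 1.1 → max 7.8
Smallest max regret = 7.8 → Rice.

Rice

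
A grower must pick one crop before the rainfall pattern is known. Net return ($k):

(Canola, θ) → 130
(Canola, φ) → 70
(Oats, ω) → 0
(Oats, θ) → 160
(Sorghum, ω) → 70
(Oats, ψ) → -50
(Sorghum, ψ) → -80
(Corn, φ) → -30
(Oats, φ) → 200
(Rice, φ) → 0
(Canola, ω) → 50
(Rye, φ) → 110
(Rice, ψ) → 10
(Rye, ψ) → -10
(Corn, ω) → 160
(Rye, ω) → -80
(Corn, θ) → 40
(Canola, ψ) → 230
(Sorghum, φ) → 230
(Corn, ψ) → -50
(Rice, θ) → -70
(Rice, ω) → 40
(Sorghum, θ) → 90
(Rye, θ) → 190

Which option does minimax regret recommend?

Canola

Column bests: θ=190, φ=230, ψ=230, ω=160.
Rye regrets: 0, 120, 240, 240 → max 240
Canola regrets: 60, 160, 0, 110 → max 160
Corn regrets: 150, 260, 280, 0 → max 280
Oats regrets: 30, 30, 280, 160 → max 280
Rice regrets: 260, 230, 220, 120 → max 260
Sorghum regrets: 100, 0, 310, 90 → max 310
Smallest max regret = 160 → Canola.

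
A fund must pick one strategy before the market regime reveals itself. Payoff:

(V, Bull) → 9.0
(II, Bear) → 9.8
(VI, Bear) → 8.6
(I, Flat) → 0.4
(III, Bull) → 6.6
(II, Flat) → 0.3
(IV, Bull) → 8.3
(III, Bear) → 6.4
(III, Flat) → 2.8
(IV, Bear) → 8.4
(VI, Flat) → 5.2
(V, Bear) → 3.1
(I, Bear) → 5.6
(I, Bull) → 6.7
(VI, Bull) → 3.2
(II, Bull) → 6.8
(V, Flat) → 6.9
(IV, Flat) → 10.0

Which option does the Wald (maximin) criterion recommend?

IV

Row minima: I=0.4, II=0.3, III=2.8, IV=8.3, V=3.1, VI=3.2
Best worst-case = 8.3 → IV.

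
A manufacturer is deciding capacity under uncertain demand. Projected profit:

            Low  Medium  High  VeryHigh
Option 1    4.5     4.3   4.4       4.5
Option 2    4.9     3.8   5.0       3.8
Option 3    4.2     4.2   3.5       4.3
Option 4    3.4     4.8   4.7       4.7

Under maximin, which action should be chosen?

Option 1

Row minima: Option 1=4.3, Option 2=3.8, Option 3=3.5, Option 4=3.4
Best worst-case = 4.3 → Option 1.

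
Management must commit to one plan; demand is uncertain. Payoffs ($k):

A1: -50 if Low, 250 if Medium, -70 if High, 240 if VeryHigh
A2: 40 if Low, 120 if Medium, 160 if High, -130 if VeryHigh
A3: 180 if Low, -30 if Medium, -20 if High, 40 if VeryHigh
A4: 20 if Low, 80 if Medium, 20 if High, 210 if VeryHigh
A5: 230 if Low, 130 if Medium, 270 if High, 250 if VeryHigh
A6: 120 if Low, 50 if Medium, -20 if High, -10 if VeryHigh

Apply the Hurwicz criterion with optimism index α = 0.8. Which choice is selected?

A1: 0.8·250 + 0.2·(-70) = 186
A2: 0.8·160 + 0.2·(-130) = 102
A3: 0.8·180 + 0.2·(-30) = 138
A4: 0.8·210 + 0.2·20 = 172
A5: 0.8·270 + 0.2·130 = 242
A6: 0.8·120 + 0.2·(-20) = 92
Highest Hurwicz score = 242 → A5.

A5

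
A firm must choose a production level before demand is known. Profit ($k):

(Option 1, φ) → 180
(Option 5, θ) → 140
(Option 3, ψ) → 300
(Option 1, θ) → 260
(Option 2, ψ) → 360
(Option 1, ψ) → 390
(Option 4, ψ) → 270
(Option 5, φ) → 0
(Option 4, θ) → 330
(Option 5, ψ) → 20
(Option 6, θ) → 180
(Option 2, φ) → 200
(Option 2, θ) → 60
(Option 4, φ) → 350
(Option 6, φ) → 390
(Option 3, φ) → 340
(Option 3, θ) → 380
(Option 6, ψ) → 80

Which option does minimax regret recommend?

Column bests: θ=380, φ=390, ψ=390.
Option 1 regrets: 120, 210, 0 → max 210
Option 2 regrets: 320, 190, 30 → max 320
Option 3 regrets: 0, 50, 90 → max 90
Option 4 regrets: 50, 40, 120 → max 120
Option 5 regrets: 240, 390, 370 → max 390
Option 6 regrets: 200, 0, 310 → max 310
Smallest max regret = 90 → Option 3.

Option 3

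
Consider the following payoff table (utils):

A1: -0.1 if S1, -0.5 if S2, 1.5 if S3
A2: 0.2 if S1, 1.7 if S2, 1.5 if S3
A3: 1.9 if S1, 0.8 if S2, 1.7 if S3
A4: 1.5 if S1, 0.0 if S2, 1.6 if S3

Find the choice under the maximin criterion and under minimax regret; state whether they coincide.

maximin → A3; minimax regret → A3 (agree)

Row minima: A1=-0.5, A2=0.2, A3=0.8, A4=0.0
Best worst-case = 0.8 → A3.
Column bests: S1=1.9, S2=1.7, S3=1.7.
A1 regrets: 2.0, 2.2, 0.2 → max 2.2
A2 regrets: 1.7, 0.0, 0.2 → max 1.7
A3 regrets: 0.0, 0.9, 0.0 → max 0.9
A4 regrets: 0.4, 1.7, 0.1 → max 1.7
Smallest max regret = 0.9 → A3.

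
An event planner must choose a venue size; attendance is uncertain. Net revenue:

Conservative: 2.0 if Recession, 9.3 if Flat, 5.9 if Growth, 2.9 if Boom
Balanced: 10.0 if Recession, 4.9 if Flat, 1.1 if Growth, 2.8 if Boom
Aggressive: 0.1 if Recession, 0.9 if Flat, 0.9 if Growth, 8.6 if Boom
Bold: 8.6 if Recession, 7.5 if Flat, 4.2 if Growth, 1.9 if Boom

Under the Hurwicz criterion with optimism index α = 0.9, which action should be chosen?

Conservative: 0.9·9.3 + 0.1·2.0 = 8.57
Balanced: 0.9·10.0 + 0.1·1.1 = 9.11
Aggressive: 0.9·8.6 + 0.1·0.1 = 7.75
Bold: 0.9·8.6 + 0.1·1.9 = 7.93
Highest Hurwicz score = 9.11 → Balanced.

Balanced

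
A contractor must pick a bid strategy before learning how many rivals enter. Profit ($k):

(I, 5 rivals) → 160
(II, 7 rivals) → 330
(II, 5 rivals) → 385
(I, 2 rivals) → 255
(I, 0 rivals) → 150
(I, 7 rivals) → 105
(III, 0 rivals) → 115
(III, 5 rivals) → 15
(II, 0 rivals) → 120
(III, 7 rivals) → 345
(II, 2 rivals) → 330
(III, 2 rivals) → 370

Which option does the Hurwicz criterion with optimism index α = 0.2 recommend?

I: 0.2·255 + 0.8·105 = 135
II: 0.2·385 + 0.8·120 = 173
III: 0.2·370 + 0.8·15 = 86
Highest Hurwicz score = 173 → II.

II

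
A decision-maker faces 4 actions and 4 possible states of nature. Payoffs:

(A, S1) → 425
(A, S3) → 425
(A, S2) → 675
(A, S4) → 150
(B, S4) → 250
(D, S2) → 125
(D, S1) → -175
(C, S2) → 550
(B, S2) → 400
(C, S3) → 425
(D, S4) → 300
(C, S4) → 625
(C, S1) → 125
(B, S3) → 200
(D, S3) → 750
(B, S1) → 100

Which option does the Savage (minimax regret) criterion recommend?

C

Column bests: S1=425, S2=675, S3=750, S4=625.
A regrets: 0, 0, 325, 475 → max 475
B regrets: 325, 275, 550, 375 → max 550
C regrets: 300, 125, 325, 0 → max 325
D regrets: 600, 550, 0, 325 → max 600
Smallest max regret = 325 → C.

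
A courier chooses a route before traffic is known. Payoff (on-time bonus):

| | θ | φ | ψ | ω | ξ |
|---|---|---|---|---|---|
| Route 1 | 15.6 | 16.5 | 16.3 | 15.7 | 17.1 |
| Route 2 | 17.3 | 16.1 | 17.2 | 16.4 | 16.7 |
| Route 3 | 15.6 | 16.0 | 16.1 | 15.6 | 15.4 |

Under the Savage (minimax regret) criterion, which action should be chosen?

Column bests: θ=17.3, φ=16.5, ψ=17.2, ω=16.4, ξ=17.1.
Route 1 regrets: 1.7, 0.0, 0.9, 0.7, 0.0 → max 1.7
Route 2 regrets: 0.0, 0.4, 0.0, 0.0, 0.4 → max 0.4
Route 3 regrets: 1.7, 0.5, 1.1, 0.8, 1.7 → max 1.7
Smallest max regret = 0.4 → Route 2.

Route 2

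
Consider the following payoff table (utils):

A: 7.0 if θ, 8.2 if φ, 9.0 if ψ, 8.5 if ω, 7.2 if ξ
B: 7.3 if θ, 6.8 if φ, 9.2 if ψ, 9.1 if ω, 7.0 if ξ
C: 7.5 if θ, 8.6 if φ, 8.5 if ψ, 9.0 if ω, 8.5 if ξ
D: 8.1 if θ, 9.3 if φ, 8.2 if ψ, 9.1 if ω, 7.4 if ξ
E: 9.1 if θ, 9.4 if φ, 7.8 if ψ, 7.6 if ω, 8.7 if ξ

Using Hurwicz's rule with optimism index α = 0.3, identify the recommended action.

E

A: 0.3·9.0 + 0.7·7.0 = 7.6
B: 0.3·9.2 + 0.7·6.8 = 7.52
C: 0.3·9.0 + 0.7·7.5 = 7.95
D: 0.3·9.3 + 0.7·7.4 = 7.97
E: 0.3·9.4 + 0.7·7.6 = 8.14
Highest Hurwicz score = 8.14 → E.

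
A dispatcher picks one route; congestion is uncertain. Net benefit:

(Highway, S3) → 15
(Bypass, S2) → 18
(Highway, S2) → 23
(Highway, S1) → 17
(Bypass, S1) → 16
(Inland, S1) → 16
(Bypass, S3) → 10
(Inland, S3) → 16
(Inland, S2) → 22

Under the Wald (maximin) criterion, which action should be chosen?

Inland

Row minima: Inland=16, Highway=15, Bypass=10
Best worst-case = 16 → Inland.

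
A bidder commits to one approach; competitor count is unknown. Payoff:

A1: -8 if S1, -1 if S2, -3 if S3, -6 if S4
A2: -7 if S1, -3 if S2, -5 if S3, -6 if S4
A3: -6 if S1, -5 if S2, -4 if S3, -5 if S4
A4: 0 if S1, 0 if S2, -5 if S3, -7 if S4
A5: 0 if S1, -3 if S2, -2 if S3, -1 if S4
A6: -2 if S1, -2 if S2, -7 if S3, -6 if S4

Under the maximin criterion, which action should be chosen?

Row minima: A1=-8, A2=-7, A3=-6, A4=-7, A5=-3, A6=-7
Best worst-case = -3 → A5.

A5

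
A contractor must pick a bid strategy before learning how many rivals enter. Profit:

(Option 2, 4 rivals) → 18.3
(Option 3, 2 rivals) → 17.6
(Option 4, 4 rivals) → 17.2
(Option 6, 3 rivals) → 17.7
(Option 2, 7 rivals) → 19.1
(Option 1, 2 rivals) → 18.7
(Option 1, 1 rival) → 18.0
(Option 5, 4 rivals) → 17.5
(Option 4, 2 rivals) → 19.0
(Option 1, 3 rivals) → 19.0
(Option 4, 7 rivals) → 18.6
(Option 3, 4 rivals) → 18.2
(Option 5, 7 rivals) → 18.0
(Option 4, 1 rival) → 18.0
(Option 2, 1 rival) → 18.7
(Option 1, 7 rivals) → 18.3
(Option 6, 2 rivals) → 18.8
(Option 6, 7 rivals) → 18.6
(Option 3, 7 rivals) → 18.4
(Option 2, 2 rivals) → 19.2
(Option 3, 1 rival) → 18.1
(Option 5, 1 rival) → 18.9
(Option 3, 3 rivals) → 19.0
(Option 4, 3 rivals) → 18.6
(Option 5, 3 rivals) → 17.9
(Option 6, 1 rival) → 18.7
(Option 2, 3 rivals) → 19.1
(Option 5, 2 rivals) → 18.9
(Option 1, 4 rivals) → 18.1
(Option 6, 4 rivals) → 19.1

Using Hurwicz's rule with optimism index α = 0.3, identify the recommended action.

Option 1: 0.3·19.0 + 0.7·18.0 = 18.3
Option 2: 0.3·19.2 + 0.7·18.3 = 18.57
Option 3: 0.3·19.0 + 0.7·17.6 = 18.02
Option 4: 0.3·19.0 + 0.7·17.2 = 17.74
Option 5: 0.3·18.9 + 0.7·17.5 = 17.92
Option 6: 0.3·19.1 + 0.7·17.7 = 18.12
Highest Hurwicz score = 18.57 → Option 2.

Option 2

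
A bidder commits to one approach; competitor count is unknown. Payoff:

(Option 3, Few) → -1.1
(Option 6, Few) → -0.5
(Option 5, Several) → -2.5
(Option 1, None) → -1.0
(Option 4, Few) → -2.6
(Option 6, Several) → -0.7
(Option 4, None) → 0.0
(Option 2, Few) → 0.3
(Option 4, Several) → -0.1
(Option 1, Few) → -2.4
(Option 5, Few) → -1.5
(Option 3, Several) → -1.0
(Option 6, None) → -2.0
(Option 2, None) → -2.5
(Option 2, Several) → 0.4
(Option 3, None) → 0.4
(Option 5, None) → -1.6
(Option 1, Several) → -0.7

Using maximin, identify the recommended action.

Option 3

Row minima: Option 1=-2.4, Option 2=-2.5, Option 3=-1.1, Option 4=-2.6, Option 5=-2.5, Option 6=-2.0
Best worst-case = -1.1 → Option 3.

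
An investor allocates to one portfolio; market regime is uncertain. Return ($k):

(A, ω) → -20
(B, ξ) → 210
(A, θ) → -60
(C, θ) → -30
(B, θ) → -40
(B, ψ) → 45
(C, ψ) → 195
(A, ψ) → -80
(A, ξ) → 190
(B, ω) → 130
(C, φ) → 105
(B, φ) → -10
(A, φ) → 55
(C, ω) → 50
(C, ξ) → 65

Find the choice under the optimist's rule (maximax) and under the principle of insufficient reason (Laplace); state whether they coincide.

Row maxima: A=190, B=210, C=195
Best best-case = 210 → B.
Row averages: A=17, B=67, C=77
Highest average = 77 → C.

maximax → B; laplace → C (disagree)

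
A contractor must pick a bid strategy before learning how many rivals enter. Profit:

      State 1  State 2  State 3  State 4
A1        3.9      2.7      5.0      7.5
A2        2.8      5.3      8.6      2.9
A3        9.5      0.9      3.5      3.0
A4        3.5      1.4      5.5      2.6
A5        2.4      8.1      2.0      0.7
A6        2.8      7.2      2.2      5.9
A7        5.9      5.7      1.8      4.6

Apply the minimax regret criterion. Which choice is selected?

A1

Column bests: State 1=9.5, State 2=8.1, State 3=8.6, State 4=7.5.
A1 regrets: 5.6, 5.4, 3.6, 0.0 → max 5.6
A2 regrets: 6.7, 2.8, 0.0, 4.6 → max 6.7
A3 regrets: 0.0, 7.2, 5.1, 4.5 → max 7.2
A4 regrets: 6.0, 6.7, 3.1, 4.9 → max 6.7
A5 regrets: 7.1, 0.0, 6.6, 6.8 → max 7.1
A6 regrets: 6.7, 0.9, 6.4, 1.6 → max 6.7
A7 regrets: 3.6, 2.4, 6.8, 2.9 → max 6.8
Smallest max regret = 5.6 → A1.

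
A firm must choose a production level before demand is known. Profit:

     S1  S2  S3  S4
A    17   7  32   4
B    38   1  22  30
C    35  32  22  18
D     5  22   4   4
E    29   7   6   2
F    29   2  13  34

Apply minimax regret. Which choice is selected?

C

Column bests: S1=38, S2=32, S3=32, S4=34.
A regrets: 21, 25, 0, 30 → max 30
B regrets: 0, 31, 10, 4 → max 31
C regrets: 3, 0, 10, 16 → max 16
D regrets: 33, 10, 28, 30 → max 33
E regrets: 9, 25, 26, 32 → max 32
F regrets: 9, 30, 19, 0 → max 30
Smallest max regret = 16 → C.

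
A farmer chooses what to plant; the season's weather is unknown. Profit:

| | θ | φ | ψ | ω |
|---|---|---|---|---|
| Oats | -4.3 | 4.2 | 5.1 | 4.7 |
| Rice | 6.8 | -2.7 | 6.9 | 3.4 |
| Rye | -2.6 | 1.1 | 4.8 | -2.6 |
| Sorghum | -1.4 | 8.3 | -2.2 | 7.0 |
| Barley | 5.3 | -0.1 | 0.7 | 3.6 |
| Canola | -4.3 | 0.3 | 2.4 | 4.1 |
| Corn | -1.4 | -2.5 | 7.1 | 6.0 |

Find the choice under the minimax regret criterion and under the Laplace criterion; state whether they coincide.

minimax regret → Barley; laplace → Rice (disagree)

Column bests: θ=6.8, φ=8.3, ψ=7.1, ω=7.0.
Oats regrets: 11.1, 4.1, 2.0, 2.3 → max 11.1
Rice regrets: 0.0, 11.0, 0.2, 3.6 → max 11.0
Rye regrets: 9.4, 7.2, 2.3, 9.6 → max 9.6
Sorghum regrets: 8.2, 0.0, 9.3, 0.0 → max 9.3
Barley regrets: 1.5, 8.4, 6.4, 3.4 → max 8.4
Canola regrets: 11.1, 8.0, 4.7, 2.9 → max 11.1
Corn regrets: 8.2, 10.8, 0.0, 1.0 → max 10.8
Smallest max regret = 8.4 → Barley.
Row averages: Oats=2.425, Rice=3.6, Rye=0.175, Sorghum=2.925, Barley=2.375, Canola=0.625, Corn=2.3
Highest average = 3.6 → Rice.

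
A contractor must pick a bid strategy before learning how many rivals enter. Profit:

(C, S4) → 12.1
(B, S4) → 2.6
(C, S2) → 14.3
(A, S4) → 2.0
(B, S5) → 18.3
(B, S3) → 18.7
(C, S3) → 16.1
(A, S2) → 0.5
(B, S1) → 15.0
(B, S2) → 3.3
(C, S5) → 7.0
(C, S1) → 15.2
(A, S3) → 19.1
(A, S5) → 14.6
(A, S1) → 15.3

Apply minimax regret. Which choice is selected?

B

Column bests: S1=15.3, S2=14.3, S3=19.1, S4=12.1, S5=18.3.
A regrets: 0.0, 13.8, 0.0, 10.1, 3.7 → max 13.8
B regrets: 0.3, 11.0, 0.4, 9.5, 0.0 → max 11.0
C regrets: 0.1, 0.0, 3.0, 0.0, 11.3 → max 11.3
Smallest max regret = 11.0 → B.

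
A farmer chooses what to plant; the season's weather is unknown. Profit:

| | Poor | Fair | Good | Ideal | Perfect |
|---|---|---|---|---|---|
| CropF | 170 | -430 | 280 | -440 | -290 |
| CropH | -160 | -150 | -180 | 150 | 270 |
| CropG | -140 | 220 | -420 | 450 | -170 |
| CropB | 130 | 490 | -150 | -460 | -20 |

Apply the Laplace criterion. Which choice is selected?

Row averages: CropF=-142, CropH=-14, CropG=-12, CropB=-2
Highest average = -2 → CropB.

CropB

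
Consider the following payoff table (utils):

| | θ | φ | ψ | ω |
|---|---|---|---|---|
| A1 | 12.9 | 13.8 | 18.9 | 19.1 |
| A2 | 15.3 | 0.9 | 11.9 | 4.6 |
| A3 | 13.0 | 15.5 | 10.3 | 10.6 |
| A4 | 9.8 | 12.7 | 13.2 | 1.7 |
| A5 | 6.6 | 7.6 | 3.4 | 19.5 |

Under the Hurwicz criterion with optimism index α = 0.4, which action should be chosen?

A1: 0.4·19.1 + 0.6·12.9 = 15.38
A2: 0.4·15.3 + 0.6·0.9 = 6.66
A3: 0.4·15.5 + 0.6·10.3 = 12.38
A4: 0.4·13.2 + 0.6·1.7 = 6.3
A5: 0.4·19.5 + 0.6·3.4 = 9.84
Highest Hurwicz score = 15.38 → A1.

A1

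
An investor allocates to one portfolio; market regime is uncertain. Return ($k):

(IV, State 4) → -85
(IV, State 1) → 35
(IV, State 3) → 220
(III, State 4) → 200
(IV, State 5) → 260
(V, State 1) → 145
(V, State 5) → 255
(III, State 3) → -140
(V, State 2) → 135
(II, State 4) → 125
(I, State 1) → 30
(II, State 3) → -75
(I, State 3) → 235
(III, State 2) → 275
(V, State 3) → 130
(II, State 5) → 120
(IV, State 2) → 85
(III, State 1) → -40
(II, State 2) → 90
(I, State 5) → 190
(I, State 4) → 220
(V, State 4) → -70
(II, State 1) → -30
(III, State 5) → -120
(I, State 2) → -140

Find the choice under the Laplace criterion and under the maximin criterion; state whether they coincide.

Row averages: I=107, II=46, III=35, IV=103, V=119
Highest average = 119 → V.
Row minima: I=-140, II=-75, III=-140, IV=-85, V=-70
Best worst-case = -70 → V.

laplace → V; maximin → V (agree)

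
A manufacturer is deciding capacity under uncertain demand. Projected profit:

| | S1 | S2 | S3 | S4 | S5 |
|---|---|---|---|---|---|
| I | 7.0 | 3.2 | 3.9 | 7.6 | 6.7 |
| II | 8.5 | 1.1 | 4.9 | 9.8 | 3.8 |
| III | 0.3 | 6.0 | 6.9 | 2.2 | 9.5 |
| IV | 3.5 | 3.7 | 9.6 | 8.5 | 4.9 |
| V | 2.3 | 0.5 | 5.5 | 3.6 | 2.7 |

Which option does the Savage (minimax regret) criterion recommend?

Column bests: S1=8.5, S2=6.0, S3=9.6, S4=9.8, S5=9.5.
I regrets: 1.5, 2.8, 5.7, 2.2, 2.8 → max 5.7
II regrets: 0.0, 4.9, 4.7, 0.0, 5.7 → max 5.7
III regrets: 8.2, 0.0, 2.7, 7.6, 0.0 → max 8.2
IV regrets: 5.0, 2.3, 0.0, 1.3, 4.6 → max 5.0
V regrets: 6.2, 5.5, 4.1, 6.2, 6.8 → max 6.8
Smallest max regret = 5.0 → IV.

IV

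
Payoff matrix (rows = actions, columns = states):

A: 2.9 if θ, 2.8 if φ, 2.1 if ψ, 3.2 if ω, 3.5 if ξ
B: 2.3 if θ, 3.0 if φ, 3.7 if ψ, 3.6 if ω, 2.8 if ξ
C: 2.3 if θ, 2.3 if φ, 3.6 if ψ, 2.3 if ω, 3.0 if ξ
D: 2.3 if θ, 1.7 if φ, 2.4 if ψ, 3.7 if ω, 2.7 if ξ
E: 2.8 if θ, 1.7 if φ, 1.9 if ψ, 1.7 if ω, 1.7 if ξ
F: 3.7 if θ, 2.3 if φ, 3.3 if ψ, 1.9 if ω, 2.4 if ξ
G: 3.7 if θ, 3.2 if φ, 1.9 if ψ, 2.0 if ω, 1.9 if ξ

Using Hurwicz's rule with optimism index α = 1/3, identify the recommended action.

A: 1/3·3.5 + 2/3·2.1 = 77/30
B: 1/3·3.7 + 2/3·2.3 = 83/30
C: 1/3·3.6 + 2/3·2.3 = 41/15
D: 1/3·3.7 + 2/3·1.7 = 71/30
E: 1/3·2.8 + 2/3·1.7 = 31/15
F: 1/3·3.7 + 2/3·1.9 = 2.5
G: 1/3·3.7 + 2/3·1.9 = 2.5
Highest Hurwicz score = 83/30 → B.

B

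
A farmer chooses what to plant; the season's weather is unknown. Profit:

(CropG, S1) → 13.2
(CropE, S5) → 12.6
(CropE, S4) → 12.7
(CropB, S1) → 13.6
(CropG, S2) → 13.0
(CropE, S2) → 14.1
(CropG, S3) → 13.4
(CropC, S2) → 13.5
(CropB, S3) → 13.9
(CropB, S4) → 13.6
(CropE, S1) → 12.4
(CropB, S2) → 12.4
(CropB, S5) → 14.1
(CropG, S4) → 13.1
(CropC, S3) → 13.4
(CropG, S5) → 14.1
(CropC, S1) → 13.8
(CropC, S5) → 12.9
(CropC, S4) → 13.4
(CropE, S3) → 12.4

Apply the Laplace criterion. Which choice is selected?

CropB

Row averages: CropG=13.36, CropE=12.84, CropC=13.4, CropB=13.52
Highest average = 13.52 → CropB.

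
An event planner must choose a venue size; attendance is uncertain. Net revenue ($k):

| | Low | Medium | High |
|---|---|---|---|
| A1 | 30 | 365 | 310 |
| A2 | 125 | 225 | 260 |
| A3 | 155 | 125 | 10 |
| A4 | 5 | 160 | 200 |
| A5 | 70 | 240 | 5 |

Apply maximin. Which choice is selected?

A2

Row minima: A1=30, A2=125, A3=10, A4=5, A5=5
Best worst-case = 125 → A2.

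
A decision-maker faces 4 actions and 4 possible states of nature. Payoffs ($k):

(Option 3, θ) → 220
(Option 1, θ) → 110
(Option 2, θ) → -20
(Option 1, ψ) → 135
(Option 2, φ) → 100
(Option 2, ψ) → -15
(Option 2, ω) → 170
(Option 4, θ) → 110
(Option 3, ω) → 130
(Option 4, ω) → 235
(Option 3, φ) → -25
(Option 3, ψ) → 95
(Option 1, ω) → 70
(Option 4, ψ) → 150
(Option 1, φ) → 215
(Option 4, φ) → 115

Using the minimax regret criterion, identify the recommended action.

Option 4

Column bests: θ=220, φ=215, ψ=150, ω=235.
Option 1 regrets: 110, 0, 15, 165 → max 165
Option 2 regrets: 240, 115, 165, 65 → max 240
Option 3 regrets: 0, 240, 55, 105 → max 240
Option 4 regrets: 110, 100, 0, 0 → max 110
Smallest max regret = 110 → Option 4.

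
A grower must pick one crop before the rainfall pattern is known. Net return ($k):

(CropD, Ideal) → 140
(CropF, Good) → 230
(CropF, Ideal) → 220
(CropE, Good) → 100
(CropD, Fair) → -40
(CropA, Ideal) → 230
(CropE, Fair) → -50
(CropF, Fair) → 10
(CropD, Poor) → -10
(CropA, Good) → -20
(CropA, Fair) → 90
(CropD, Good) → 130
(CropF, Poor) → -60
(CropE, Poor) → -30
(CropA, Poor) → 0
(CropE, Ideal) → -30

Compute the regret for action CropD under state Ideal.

Best payoff under Ideal is 230.
Regret = 230 − 140 = 90.

90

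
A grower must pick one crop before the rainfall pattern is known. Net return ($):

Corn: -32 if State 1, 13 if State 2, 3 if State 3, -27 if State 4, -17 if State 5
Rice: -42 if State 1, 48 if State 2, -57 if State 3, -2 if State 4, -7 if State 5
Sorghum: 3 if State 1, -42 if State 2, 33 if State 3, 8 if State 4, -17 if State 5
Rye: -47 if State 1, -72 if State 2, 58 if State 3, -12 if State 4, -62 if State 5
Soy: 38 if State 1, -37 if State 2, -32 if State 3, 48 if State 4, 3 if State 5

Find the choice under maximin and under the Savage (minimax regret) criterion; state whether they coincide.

Row minima: Corn=-32, Rice=-57, Sorghum=-42, Rye=-72, Soy=-37
Best worst-case = -32 → Corn.
Column bests: State 1=38, State 2=48, State 3=58, State 4=48, State 5=3.
Corn regrets: 70, 35, 55, 75, 20 → max 75
Rice regrets: 80, 0, 115, 50, 10 → max 115
Sorghum regrets: 35, 90, 25, 40, 20 → max 90
Rye regrets: 85, 120, 0, 60, 65 → max 120
Soy regrets: 0, 85, 90, 0, 0 → max 90
Smallest max regret = 75 → Corn.

maximin → Corn; minimax regret → Corn (agree)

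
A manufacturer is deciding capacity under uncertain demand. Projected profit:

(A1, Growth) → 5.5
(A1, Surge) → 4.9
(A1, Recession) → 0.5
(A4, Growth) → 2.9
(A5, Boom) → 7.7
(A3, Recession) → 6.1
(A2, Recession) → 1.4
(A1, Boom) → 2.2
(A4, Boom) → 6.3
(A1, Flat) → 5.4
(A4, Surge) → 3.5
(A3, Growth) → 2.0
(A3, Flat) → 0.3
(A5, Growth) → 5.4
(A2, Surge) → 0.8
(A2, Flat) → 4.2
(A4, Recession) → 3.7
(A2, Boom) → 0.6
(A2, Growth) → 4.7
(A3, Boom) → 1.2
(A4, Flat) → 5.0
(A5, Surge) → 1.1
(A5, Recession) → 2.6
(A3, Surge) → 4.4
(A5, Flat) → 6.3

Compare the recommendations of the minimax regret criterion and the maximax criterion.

Column bests: Recession=6.1, Flat=6.3, Growth=5.5, Boom=7.7, Surge=4.9.
A1 regrets: 5.6, 0.9, 0.0, 5.5, 0.0 → max 5.6
A2 regrets: 4.7, 2.1, 0.8, 7.1, 4.1 → max 7.1
A3 regrets: 0.0, 6.0, 3.5, 6.5, 0.5 → max 6.5
A4 regrets: 2.4, 1.3, 2.6, 1.4, 1.4 → max 2.6
A5 regrets: 3.5, 0.0, 0.1, 0.0, 3.8 → max 3.8
Smallest max regret = 2.6 → A4.
Row maxima: A1=5.5, A2=4.7, A3=6.1, A4=6.3, A5=7.7
Best best-case = 7.7 → A5.

minimax regret → A4; maximax → A5 (disagree)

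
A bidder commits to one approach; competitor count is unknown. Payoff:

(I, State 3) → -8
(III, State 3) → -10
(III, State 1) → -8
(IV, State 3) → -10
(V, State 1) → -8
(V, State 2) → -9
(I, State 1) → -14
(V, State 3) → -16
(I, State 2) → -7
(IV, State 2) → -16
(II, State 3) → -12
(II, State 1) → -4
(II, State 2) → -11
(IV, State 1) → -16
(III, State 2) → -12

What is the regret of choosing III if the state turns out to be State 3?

2

Best payoff under State 3 is -8.
Regret = -8 − (-10) = 2.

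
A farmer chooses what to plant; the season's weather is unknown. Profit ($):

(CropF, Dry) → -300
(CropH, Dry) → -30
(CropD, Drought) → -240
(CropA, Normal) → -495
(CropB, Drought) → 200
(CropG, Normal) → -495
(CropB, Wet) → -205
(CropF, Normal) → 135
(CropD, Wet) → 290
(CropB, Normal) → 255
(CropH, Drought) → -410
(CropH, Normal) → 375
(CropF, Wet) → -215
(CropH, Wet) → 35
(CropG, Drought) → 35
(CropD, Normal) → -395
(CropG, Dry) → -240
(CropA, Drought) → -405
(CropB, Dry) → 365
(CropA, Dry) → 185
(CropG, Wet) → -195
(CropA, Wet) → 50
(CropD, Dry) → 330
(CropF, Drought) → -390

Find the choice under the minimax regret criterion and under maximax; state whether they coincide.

Column bests: Drought=200, Dry=365, Normal=375, Wet=290.
CropF regrets: 590, 665, 240, 505 → max 665
CropG regrets: 165, 605, 870, 485 → max 870
CropH regrets: 610, 395, 0, 255 → max 610
CropA regrets: 605, 180, 870, 240 → max 870
CropD regrets: 440, 35, 770, 0 → max 770
CropB regrets: 0, 0, 120, 495 → max 495
Smallest max regret = 495 → CropB.
Row maxima: CropF=135, CropG=35, CropH=375, CropA=185, CropD=330, CropB=365
Best best-case = 375 → CropH.

minimax regret → CropB; maximax → CropH (disagree)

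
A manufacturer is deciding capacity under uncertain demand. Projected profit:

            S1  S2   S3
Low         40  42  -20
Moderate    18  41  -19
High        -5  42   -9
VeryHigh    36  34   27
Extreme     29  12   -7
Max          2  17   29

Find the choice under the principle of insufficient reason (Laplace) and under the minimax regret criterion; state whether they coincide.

laplace → VeryHigh; minimax regret → VeryHigh (agree)

Row averages: Low=62/3, Moderate=40/3, High=28/3, VeryHigh=97/3, Extreme=34/3, Max=16
Highest average = 97/3 → VeryHigh.
Column bests: S1=40, S2=42, S3=29.
Low regrets: 0, 0, 49 → max 49
Moderate regrets: 22, 1, 48 → max 48
High regrets: 45, 0, 38 → max 45
VeryHigh regrets: 4, 8, 2 → max 8
Extreme regrets: 11, 30, 36 → max 36
Max regrets: 38, 25, 0 → max 38
Smallest max regret = 8 → VeryHigh.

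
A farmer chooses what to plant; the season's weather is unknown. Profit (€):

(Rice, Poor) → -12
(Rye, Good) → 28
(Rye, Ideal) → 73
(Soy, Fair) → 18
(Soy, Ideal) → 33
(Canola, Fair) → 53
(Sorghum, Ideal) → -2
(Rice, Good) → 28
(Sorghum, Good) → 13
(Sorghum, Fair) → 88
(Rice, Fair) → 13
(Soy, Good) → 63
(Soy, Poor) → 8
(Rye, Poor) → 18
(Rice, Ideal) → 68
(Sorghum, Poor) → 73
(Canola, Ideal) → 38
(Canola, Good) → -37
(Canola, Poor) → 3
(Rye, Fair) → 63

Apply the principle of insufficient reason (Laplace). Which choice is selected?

Row averages: Rye=45.5, Soy=30.5, Canola=14.25, Rice=24.25, Sorghum=43
Highest average = 45.5 → Rye.

Rye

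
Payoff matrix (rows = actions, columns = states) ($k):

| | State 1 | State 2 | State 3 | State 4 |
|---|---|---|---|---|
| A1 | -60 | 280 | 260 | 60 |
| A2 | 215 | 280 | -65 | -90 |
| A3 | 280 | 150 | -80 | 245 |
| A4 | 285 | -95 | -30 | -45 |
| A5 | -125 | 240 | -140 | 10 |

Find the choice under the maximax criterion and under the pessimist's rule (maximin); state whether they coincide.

maximax → A4; maximin → A1 (disagree)

Row maxima: A1=280, A2=280, A3=280, A4=285, A5=240
Best best-case = 285 → A4.
Row minima: A1=-60, A2=-90, A3=-80, A4=-95, A5=-140
Best worst-case = -60 → A1.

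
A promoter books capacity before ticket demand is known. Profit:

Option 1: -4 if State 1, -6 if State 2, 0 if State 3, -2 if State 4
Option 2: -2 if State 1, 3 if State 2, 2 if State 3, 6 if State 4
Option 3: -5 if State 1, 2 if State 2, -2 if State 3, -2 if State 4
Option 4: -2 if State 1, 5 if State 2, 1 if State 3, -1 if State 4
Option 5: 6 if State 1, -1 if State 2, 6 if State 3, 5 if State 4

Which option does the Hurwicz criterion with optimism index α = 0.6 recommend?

Option 5

Option 1: 0.6·0 + 0.4·(-6) = -2.4
Option 2: 0.6·6 + 0.4·(-2) = 2.8
Option 3: 0.6·2 + 0.4·(-5) = -0.8
Option 4: 0.6·5 + 0.4·(-2) = 2.2
Option 5: 0.6·6 + 0.4·(-1) = 3.2
Highest Hurwicz score = 3.2 → Option 5.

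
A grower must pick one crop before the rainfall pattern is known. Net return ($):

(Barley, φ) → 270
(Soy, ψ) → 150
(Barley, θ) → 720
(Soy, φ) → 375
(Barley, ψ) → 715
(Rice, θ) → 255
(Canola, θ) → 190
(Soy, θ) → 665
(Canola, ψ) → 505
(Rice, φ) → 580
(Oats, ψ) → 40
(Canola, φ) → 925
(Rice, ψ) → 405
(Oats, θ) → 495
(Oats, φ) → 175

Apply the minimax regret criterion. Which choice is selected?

Rice

Column bests: θ=720, φ=925, ψ=715.
Rice regrets: 465, 345, 310 → max 465
Soy regrets: 55, 550, 565 → max 565
Barley regrets: 0, 655, 0 → max 655
Oats regrets: 225, 750, 675 → max 750
Canola regrets: 530, 0, 210 → max 530
Smallest max regret = 465 → Rice.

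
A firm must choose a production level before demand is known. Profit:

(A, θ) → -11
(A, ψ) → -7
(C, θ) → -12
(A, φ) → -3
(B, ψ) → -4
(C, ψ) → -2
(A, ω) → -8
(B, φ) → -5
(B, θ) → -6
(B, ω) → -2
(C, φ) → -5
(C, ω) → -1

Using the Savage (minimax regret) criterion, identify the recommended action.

Column bests: θ=-6, φ=-3, ψ=-2, ω=-1.
A regrets: 5, 0, 5, 7 → max 7
B regrets: 0, 2, 2, 1 → max 2
C regrets: 6, 2, 0, 0 → max 6
Smallest max regret = 2 → B.

B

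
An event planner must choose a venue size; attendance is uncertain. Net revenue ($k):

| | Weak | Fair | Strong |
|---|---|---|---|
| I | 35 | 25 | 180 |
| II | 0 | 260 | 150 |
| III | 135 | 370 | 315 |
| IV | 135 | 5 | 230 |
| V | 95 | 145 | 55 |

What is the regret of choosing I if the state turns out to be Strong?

Best payoff under Strong is 315.
Regret = 315 − 180 = 135.

135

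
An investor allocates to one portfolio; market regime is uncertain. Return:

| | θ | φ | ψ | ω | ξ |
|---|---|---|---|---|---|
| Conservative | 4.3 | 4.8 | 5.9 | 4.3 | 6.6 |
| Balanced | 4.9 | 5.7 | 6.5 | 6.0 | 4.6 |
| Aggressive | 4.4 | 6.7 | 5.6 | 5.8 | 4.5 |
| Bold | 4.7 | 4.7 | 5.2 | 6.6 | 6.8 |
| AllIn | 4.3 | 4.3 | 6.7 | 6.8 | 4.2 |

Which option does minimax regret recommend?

Bold

Column bests: θ=4.9, φ=6.7, ψ=6.7, ω=6.8, ξ=6.8.
Conservative regrets: 0.6, 1.9, 0.8, 2.5, 0.2 → max 2.5
Balanced regrets: 0.0, 1.0, 0.2, 0.8, 2.2 → max 2.2
Aggressive regrets: 0.5, 0.0, 1.1, 1.0, 2.3 → max 2.3
Bold regrets: 0.2, 2.0, 1.5, 0.2, 0.0 → max 2.0
AllIn regrets: 0.6, 2.4, 0.0, 0.0, 2.6 → max 2.6
Smallest max regret = 2.0 → Bold.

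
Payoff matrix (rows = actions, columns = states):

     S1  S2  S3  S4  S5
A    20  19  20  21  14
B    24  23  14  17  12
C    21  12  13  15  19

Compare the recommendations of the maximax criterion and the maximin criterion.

maximax → B; maximin → A (disagree)

Row maxima: A=21, B=24, C=21
Best best-case = 24 → B.
Row minima: A=14, B=12, C=12
Best worst-case = 14 → A.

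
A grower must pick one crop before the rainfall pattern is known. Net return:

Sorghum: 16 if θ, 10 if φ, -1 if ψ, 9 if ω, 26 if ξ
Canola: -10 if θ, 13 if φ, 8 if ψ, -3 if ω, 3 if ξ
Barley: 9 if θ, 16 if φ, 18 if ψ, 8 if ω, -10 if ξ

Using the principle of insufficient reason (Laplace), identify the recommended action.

Row averages: Sorghum=12, Canola=2.2, Barley=8.2
Highest average = 12 → Sorghum.

Sorghum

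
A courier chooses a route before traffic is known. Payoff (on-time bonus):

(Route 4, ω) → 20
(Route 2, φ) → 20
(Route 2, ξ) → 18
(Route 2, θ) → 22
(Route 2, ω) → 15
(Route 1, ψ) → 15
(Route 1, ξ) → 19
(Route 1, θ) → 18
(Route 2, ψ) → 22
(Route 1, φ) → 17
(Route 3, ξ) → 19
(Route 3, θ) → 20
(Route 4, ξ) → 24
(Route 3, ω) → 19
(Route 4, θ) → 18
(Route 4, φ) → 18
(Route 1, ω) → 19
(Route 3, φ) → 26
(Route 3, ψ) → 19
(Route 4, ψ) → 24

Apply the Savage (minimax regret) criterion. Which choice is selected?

Route 3

Column bests: θ=22, φ=26, ψ=24, ω=20, ξ=24.
Route 1 regrets: 4, 9, 9, 1, 5 → max 9
Route 2 regrets: 0, 6, 2, 5, 6 → max 6
Route 3 regrets: 2, 0, 5, 1, 5 → max 5
Route 4 regrets: 4, 8, 0, 0, 0 → max 8
Smallest max regret = 5 → Route 3.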